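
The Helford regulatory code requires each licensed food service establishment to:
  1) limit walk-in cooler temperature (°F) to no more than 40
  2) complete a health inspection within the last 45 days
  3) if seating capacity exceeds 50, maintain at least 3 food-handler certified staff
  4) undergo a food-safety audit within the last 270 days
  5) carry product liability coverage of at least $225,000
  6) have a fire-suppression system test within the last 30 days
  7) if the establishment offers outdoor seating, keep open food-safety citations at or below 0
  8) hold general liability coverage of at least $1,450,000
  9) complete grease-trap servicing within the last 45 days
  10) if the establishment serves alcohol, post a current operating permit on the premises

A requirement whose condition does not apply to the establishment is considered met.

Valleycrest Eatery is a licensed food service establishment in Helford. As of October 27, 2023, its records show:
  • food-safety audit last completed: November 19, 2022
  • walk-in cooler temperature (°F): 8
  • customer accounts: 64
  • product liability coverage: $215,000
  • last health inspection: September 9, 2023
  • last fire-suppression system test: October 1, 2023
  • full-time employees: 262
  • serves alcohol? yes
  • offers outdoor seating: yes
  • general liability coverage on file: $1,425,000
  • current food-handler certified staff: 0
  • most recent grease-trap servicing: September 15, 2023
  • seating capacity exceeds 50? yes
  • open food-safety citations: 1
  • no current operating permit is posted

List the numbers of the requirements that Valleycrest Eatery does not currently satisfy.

2, 3, 4, 5, 7, 8, 10

1. walk-in cooler temperature (°F) 8 ≤ 40 → met
2. health inspection 48 days ago vs limit 45 → not met
3. condition 'seating capacity exceeds 50' holds; food-handler certified staff 0 < 3 → not met
4. food-safety audit 342 days ago vs limit 270 → not met
5. product liability coverage $215,000 < $225,000 → not met
6. fire-suppression system test 26 days ago vs limit 30 → met
7. condition 'offers outdoor seating' holds; open food-safety citations 1 > 0 → not met
8. general liability coverage $1,425,000 < $1,450,000 → not met
9. grease-trap servicing 42 days ago vs limit 45 → met
10. condition 'serves alcohol' holds; current operating permit absent → not met
Not met: 2, 3, 4, 5, 7, 8, 10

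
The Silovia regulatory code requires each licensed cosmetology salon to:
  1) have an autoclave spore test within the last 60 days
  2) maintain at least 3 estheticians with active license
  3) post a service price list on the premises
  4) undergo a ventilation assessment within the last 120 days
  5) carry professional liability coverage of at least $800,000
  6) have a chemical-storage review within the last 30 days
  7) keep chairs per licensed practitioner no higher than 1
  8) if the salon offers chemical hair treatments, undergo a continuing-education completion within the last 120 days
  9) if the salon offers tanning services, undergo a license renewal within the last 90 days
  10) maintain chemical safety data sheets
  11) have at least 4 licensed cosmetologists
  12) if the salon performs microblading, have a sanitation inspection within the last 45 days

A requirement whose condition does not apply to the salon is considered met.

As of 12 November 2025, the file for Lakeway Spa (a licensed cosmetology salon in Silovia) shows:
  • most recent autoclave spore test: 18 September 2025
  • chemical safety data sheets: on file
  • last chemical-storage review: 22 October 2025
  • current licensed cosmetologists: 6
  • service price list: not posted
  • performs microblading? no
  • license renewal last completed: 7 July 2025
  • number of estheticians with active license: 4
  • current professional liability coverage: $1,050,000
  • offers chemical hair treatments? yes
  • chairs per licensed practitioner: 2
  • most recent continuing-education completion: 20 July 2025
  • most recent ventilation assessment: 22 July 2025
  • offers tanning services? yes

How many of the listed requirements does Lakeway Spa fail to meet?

1. autoclave spore test 55 days ago vs limit 60 → met
2. estheticians with active license 4 ≥ 3 → met
3. service price list absent → not met
4. ventilation assessment 113 days ago vs limit 120 → met
5. professional liability coverage $1,050,000 ≥ $800,000 → met
6. chemical-storage review 21 days ago vs limit 30 → met
7. chairs per licensed practitioner 2 > 1 → not met
8. condition 'offers chemical hair treatments' holds; continuing-education completion 115 days ago vs limit 120 → met
9. condition 'offers tanning services' holds; license renewal 128 days ago vs limit 90 → not met
10. chemical safety data sheets present → met
11. licensed cosmetologists 6 ≥ 4 → met
12. condition 'performs microblading' does not hold → requirement n/a → met
Not met: 3 of 12

3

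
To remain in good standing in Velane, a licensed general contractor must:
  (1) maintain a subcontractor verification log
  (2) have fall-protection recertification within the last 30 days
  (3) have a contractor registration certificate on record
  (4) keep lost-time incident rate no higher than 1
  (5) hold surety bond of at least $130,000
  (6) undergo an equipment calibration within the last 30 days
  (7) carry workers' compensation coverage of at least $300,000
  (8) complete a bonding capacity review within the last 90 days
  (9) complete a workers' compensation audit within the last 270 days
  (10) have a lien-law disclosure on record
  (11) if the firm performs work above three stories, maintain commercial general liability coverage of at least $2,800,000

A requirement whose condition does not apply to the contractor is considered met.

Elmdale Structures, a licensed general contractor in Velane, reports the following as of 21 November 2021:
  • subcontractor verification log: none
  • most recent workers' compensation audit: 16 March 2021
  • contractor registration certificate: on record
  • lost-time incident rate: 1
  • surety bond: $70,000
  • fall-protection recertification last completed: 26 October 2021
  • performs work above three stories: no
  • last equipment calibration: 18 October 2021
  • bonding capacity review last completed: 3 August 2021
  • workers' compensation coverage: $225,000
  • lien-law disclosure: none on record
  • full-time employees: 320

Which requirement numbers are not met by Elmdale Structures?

1, 5, 6, 7, 8, 10

1. subcontractor verification log absent → not met
2. fall-protection recertification 26 days ago vs limit 30 → met
3. contractor registration certificate present → met
4. lost-time incident rate 1 ≤ 1 → met
5. surety bond $70,000 < $130,000 → not met
6. equipment calibration 34 days ago vs limit 30 → not met
7. workers' compensation coverage $225,000 < $300,000 → not met
8. bonding capacity review 110 days ago vs limit 90 → not met
9. workers' compensation audit 250 days ago vs limit 270 → met
10. lien-law disclosure absent → not met
11. condition 'performs work above three stories' does not hold → requirement n/a → met
Not met: 1, 5, 6, 7, 8, 10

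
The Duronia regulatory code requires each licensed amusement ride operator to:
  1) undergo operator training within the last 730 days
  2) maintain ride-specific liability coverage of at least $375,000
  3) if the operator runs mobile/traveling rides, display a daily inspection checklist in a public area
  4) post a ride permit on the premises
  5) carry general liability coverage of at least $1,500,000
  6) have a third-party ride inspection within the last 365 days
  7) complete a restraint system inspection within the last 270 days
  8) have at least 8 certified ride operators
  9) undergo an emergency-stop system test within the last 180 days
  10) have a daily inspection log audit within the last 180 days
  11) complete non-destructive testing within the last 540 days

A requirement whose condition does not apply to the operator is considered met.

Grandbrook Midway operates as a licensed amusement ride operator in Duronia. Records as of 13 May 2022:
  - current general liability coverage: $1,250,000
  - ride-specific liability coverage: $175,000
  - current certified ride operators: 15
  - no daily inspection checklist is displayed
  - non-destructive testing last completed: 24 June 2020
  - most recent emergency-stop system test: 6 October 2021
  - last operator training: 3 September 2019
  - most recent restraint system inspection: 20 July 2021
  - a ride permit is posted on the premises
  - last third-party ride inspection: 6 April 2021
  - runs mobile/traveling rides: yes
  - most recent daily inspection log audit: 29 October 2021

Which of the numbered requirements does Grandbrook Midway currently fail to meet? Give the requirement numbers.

1. operator training 983 days ago vs limit 730 → not met
2. ride-specific liability coverage $175,000 < $375,000 → not met
3. condition 'runs mobile/traveling rides' holds; daily inspection checklist absent → not met
4. ride permit present → met
5. general liability coverage $1,250,000 < $1,500,000 → not met
6. third-party ride inspection 402 days ago vs limit 365 → not met
7. restraint system inspection 297 days ago vs limit 270 → not met
8. certified ride operators 15 ≥ 8 → met
9. emergency-stop system test 219 days ago vs limit 180 → not met
10. daily inspection log audit 196 days ago vs limit 180 → not met
11. non-destructive testing 688 days ago vs limit 540 → not met
Not met: 1, 2, 3, 5, 6, 7, 9, 10, 11

1, 2, 3, 5, 6, 7, 9, 10, 11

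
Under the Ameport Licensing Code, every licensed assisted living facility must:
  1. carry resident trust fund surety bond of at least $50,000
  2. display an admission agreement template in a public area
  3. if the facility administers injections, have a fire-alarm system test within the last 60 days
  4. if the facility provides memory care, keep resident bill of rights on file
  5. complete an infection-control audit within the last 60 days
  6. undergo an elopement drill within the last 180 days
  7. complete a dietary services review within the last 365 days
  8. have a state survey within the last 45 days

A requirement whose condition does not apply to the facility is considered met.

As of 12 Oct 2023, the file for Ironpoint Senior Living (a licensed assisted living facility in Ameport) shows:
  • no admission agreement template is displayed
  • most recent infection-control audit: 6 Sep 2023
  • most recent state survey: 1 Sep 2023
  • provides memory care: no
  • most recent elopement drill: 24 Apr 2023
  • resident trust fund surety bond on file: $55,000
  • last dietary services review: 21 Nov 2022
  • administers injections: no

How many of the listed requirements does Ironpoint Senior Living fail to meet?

1. resident trust fund surety bond $55,000 ≥ $50,000 → met
2. admission agreement template absent → not met
3. condition 'administers injections' does not hold → requirement n/a → met
4. condition 'provides memory care' does not hold → requirement n/a → met
5. infection-control audit 36 days ago vs limit 60 → met
6. elopement drill 171 days ago vs limit 180 → met
7. dietary services review 325 days ago vs limit 365 → met
8. state survey 41 days ago vs limit 45 → met
Not met: 1 of 8

1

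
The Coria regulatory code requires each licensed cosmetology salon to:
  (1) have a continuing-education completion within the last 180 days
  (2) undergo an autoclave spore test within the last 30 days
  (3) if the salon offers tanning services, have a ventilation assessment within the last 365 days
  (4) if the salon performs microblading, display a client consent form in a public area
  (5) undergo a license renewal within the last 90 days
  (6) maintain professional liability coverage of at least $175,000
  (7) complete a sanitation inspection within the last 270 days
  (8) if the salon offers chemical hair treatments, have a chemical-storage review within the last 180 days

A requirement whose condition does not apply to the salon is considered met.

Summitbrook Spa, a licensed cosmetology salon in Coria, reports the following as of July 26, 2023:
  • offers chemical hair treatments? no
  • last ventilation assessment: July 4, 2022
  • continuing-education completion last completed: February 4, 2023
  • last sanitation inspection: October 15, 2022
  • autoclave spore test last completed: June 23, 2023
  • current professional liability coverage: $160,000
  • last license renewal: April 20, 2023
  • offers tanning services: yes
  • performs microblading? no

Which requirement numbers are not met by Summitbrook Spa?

2, 3, 5, 6, 7

1. continuing-education completion 172 days ago vs limit 180 → met
2. autoclave spore test 33 days ago vs limit 30 → not met
3. condition 'offers tanning services' holds; ventilation assessment 387 days ago vs limit 365 → not met
4. condition 'performs microblading' does not hold → requirement n/a → met
5. license renewal 97 days ago vs limit 90 → not met
6. professional liability coverage $160,000 < $175,000 → not met
7. sanitation inspection 284 days ago vs limit 270 → not met
8. condition 'offers chemical hair treatments' does not hold → requirement n/a → met
Not met: 2, 3, 5, 6, 7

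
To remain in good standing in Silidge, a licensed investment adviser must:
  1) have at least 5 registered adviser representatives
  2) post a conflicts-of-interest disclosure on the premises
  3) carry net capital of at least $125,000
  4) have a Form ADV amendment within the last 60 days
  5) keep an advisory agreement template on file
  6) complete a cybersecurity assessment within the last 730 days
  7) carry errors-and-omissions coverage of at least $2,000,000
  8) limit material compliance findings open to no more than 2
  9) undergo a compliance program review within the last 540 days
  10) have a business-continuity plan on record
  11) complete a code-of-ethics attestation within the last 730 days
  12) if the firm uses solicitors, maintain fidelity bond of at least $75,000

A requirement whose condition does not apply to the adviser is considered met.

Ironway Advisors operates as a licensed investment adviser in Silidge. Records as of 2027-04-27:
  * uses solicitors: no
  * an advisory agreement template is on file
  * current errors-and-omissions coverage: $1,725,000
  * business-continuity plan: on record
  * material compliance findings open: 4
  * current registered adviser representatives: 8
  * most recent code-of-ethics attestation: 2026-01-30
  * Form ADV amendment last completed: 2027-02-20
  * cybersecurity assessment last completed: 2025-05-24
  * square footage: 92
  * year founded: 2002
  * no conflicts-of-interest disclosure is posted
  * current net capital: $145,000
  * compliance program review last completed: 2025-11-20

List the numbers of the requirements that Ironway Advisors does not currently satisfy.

2, 4, 7, 8

1. registered adviser representatives 8 ≥ 5 → met
2. conflicts-of-interest disclosure absent → not met
3. net capital $145,000 ≥ $125,000 → met
4. Form ADV amendment 66 days ago vs limit 60 → not met
5. advisory agreement template present → met
6. cybersecurity assessment 703 days ago vs limit 730 → met
7. errors-and-omissions coverage $1,725,000 < $2,000,000 → not met
8. material compliance findings open 4 > 2 → not met
9. compliance program review 523 days ago vs limit 540 → met
10. business-continuity plan present → met
11. code-of-ethics attestation 452 days ago vs limit 730 → met
12. condition 'uses solicitors' does not hold → requirement n/a → met
Not met: 2, 4, 7, 8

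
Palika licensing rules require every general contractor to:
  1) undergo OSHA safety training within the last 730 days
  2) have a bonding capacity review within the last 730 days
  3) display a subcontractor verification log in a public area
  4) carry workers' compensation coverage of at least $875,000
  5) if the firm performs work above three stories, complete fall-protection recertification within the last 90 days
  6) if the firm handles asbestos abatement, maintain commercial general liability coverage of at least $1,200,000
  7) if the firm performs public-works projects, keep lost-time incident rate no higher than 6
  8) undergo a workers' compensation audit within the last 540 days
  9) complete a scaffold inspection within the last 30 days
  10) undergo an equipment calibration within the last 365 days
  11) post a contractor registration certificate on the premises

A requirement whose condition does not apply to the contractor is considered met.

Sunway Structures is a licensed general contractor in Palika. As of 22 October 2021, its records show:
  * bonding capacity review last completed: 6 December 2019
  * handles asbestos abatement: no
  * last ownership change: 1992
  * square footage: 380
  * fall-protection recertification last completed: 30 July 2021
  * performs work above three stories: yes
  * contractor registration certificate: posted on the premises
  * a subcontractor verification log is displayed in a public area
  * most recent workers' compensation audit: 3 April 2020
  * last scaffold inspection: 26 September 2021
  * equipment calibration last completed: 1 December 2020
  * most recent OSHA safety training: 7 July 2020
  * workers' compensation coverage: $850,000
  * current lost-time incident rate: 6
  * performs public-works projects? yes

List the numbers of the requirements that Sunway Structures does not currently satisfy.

4, 8

1. OSHA safety training 472 days ago vs limit 730 → met
2. bonding capacity review 686 days ago vs limit 730 → met
3. subcontractor verification log present → met
4. workers' compensation coverage $850,000 < $875,000 → not met
5. condition 'performs work above three stories' holds; fall-protection recertification 84 days ago vs limit 90 → met
6. condition 'handles asbestos abatement' does not hold → requirement n/a → met
7. condition 'performs public-works projects' holds; lost-time incident rate 6 ≤ 6 → met
8. workers' compensation audit 567 days ago vs limit 540 → not met
9. scaffold inspection 26 days ago vs limit 30 → met
10. equipment calibration 325 days ago vs limit 365 → met
11. contractor registration certificate present → met
Not met: 4, 8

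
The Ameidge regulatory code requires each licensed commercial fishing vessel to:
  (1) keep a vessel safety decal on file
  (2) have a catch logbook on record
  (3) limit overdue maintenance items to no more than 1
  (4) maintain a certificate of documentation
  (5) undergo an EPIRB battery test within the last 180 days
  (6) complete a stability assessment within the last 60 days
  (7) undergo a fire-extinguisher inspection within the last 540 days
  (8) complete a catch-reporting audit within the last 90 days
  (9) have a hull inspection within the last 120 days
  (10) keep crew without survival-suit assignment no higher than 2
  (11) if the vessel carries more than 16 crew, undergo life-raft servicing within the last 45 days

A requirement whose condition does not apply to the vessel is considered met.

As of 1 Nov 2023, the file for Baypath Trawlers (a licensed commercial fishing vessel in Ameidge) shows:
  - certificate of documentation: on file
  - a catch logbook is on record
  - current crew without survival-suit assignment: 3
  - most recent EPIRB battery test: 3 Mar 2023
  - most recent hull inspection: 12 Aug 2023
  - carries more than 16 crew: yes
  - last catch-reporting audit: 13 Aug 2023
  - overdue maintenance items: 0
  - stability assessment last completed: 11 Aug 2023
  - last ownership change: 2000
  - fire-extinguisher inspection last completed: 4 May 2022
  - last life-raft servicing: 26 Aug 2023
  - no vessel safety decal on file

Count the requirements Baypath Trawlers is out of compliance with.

1. vessel safety decal absent → not met
2. catch logbook present → met
3. overdue maintenance items 0 ≤ 1 → met
4. certificate of documentation present → met
5. EPIRB battery test 243 days ago vs limit 180 → not met
6. stability assessment 82 days ago vs limit 60 → not met
7. fire-extinguisher inspection 546 days ago vs limit 540 → not met
8. catch-reporting audit 80 days ago vs limit 90 → met
9. hull inspection 81 days ago vs limit 120 → met
10. crew without survival-suit assignment 3 > 2 → not met
11. condition 'carries more than 16 crew' holds; life-raft servicing 67 days ago vs limit 45 → not met
Not met: 6 of 11

6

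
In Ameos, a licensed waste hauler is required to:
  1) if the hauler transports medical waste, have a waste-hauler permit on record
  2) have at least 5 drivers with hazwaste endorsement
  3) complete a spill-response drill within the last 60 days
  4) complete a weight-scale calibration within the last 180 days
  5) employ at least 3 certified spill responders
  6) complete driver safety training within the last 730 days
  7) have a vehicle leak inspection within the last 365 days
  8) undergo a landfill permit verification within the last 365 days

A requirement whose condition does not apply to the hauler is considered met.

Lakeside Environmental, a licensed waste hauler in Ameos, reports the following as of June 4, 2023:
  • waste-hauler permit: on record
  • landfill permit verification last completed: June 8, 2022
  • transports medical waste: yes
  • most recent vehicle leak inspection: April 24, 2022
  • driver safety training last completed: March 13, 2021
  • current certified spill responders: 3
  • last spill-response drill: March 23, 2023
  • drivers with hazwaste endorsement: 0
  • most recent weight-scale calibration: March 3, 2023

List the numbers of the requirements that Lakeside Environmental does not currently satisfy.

2, 3, 6, 7

1. condition 'transports medical waste' holds; waste-hauler permit present → met
2. drivers with hazwaste endorsement 0 < 5 → not met
3. spill-response drill 73 days ago vs limit 60 → not met
4. weight-scale calibration 93 days ago vs limit 180 → met
5. certified spill responders 3 ≥ 3 → met
6. driver safety training 813 days ago vs limit 730 → not met
7. vehicle leak inspection 406 days ago vs limit 365 → not met
8. landfill permit verification 361 days ago vs limit 365 → met
Not met: 2, 3, 6, 7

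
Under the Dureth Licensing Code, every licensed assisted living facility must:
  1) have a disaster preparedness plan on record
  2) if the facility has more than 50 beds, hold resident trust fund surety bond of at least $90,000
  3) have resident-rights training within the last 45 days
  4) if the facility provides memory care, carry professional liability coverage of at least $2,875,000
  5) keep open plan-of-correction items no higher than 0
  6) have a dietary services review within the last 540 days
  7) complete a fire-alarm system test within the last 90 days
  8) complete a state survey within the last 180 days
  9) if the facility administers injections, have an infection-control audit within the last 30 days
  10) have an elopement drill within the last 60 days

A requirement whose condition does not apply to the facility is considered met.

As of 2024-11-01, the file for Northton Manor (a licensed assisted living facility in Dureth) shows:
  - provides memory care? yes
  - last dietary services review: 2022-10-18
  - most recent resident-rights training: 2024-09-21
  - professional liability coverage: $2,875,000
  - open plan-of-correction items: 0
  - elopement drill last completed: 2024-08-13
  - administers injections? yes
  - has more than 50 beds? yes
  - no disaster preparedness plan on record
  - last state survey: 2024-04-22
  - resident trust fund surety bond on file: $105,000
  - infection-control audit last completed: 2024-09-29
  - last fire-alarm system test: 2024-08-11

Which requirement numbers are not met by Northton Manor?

1, 6, 8, 9, 10

1. disaster preparedness plan absent → not met
2. condition 'has more than 50 beds' holds; resident trust fund surety bond $105,000 ≥ $90,000 → met
3. resident-rights training 41 days ago vs limit 45 → met
4. condition 'provides memory care' holds; professional liability coverage $2,875,000 ≥ $2,875,000 → met
5. open plan-of-correction items 0 ≤ 0 → met
6. dietary services review 745 days ago vs limit 540 → not met
7. fire-alarm system test 82 days ago vs limit 90 → met
8. state survey 193 days ago vs limit 180 → not met
9. condition 'administers injections' holds; infection-control audit 33 days ago vs limit 30 → not met
10. elopement drill 80 days ago vs limit 60 → not met
Not met: 1, 6, 8, 9, 10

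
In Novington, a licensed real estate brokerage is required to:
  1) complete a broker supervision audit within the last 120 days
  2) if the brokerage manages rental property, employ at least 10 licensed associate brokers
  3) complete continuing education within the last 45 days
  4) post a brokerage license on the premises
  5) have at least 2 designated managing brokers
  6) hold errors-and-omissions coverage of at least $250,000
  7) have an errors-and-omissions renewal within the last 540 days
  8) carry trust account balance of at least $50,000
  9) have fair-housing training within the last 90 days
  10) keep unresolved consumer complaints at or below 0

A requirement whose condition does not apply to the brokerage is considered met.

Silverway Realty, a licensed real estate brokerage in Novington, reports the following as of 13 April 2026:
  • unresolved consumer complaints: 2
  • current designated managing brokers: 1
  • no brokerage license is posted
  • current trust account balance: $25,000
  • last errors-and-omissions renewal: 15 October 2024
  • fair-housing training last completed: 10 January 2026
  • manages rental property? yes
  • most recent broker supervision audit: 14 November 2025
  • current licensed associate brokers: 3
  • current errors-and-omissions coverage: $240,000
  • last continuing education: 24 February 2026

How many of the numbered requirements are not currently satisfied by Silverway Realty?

1. broker supervision audit 150 days ago vs limit 120 → not met
2. condition 'manages rental property' holds; licensed associate brokers 3 < 10 → not met
3. continuing education 48 days ago vs limit 45 → not met
4. brokerage license absent → not met
5. designated managing brokers 1 < 2 → not met
6. errors-and-omissions coverage $240,000 < $250,000 → not met
7. errors-and-omissions renewal 545 days ago vs limit 540 → not met
8. trust account balance $25,000 < $50,000 → not met
9. fair-housing training 93 days ago vs limit 90 → not met
10. unresolved consumer complaints 2 > 0 → not met
Not met: 10 of 10

10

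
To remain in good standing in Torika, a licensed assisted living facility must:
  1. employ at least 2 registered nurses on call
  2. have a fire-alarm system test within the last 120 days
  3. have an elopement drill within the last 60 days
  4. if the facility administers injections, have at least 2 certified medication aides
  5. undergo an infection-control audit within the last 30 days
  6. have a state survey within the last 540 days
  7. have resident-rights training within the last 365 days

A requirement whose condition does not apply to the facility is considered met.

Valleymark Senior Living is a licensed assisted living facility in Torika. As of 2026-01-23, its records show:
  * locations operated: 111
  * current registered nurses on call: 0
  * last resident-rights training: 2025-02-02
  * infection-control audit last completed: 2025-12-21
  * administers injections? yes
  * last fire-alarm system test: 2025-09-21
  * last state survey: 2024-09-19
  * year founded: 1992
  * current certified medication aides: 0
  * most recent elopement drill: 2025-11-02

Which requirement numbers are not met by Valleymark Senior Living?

1. registered nurses on call 0 < 2 → not met
2. fire-alarm system test 124 days ago vs limit 120 → not met
3. elopement drill 82 days ago vs limit 60 → not met
4. condition 'administers injections' holds; certified medication aides 0 < 2 → not met
5. infection-control audit 33 days ago vs limit 30 → not met
6. state survey 491 days ago vs limit 540 → met
7. resident-rights training 355 days ago vs limit 365 → met
Not met: 1, 2, 3, 4, 5

1, 2, 3, 4, 5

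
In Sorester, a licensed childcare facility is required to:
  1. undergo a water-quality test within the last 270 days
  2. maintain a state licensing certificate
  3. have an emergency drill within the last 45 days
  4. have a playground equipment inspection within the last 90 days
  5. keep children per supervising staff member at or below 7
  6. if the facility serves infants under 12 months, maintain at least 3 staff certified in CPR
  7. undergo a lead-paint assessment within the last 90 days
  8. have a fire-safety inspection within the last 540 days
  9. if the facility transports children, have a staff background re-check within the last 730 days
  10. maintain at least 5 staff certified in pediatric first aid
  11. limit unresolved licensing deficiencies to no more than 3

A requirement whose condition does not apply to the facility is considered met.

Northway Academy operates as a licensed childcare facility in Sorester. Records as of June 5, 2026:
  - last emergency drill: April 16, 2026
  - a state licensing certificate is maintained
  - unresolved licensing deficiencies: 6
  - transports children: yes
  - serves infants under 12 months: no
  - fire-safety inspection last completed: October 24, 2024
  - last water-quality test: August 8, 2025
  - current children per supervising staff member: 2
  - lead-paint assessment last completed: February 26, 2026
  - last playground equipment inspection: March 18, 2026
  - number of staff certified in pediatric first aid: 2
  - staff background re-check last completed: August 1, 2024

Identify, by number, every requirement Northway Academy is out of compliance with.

1, 3, 7, 8, 10, 11

1. water-quality test 301 days ago vs limit 270 → not met
2. state licensing certificate present → met
3. emergency drill 50 days ago vs limit 45 → not met
4. playground equipment inspection 79 days ago vs limit 90 → met
5. children per supervising staff member 2 ≤ 7 → met
6. condition 'serves infants under 12 months' does not hold → requirement n/a → met
7. lead-paint assessment 99 days ago vs limit 90 → not met
8. fire-safety inspection 589 days ago vs limit 540 → not met
9. condition 'transports children' holds; staff background re-check 673 days ago vs limit 730 → met
10. staff certified in pediatric first aid 2 < 5 → not met
11. unresolved licensing deficiencies 6 > 3 → not met
Not met: 1, 3, 7, 8, 10, 11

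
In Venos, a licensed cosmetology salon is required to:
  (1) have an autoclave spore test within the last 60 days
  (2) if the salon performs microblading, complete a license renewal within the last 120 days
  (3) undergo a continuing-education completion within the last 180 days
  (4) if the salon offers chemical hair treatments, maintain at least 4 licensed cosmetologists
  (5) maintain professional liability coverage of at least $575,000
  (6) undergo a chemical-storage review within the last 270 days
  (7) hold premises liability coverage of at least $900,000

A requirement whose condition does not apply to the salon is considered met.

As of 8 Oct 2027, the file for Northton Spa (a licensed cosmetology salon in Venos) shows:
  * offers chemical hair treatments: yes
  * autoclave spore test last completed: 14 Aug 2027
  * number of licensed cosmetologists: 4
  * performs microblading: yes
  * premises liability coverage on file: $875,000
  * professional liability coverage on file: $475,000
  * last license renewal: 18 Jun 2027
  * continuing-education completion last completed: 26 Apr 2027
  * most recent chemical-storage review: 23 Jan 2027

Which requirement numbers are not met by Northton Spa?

5, 7

1. autoclave spore test 55 days ago vs limit 60 → met
2. condition 'performs microblading' holds; license renewal 112 days ago vs limit 120 → met
3. continuing-education completion 165 days ago vs limit 180 → met
4. condition 'offers chemical hair treatments' holds; licensed cosmetologists 4 ≥ 4 → met
5. professional liability coverage $475,000 < $575,000 → not met
6. chemical-storage review 258 days ago vs limit 270 → met
7. premises liability coverage $875,000 < $900,000 → not met
Not met: 5, 7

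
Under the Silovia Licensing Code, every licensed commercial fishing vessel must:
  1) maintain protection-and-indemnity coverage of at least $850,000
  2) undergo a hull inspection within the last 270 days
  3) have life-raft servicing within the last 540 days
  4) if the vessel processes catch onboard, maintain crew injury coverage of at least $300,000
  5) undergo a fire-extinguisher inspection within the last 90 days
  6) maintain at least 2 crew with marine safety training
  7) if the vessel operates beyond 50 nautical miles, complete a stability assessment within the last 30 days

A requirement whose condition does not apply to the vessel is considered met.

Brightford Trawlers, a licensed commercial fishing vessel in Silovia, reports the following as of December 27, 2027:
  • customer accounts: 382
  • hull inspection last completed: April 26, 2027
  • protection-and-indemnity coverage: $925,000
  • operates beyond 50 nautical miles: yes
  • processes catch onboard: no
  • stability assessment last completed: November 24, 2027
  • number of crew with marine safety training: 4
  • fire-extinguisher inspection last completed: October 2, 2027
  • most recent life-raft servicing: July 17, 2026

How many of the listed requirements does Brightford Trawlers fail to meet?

1. protection-and-indemnity coverage $925,000 ≥ $850,000 → met
2. hull inspection 245 days ago vs limit 270 → met
3. life-raft servicing 528 days ago vs limit 540 → met
4. condition 'processes catch onboard' does not hold → requirement n/a → met
5. fire-extinguisher inspection 86 days ago vs limit 90 → met
6. crew with marine safety training 4 ≥ 2 → met
7. condition 'operates beyond 50 nautical miles' holds; stability assessment 33 days ago vs limit 30 → not met
Not met: 1 of 7

1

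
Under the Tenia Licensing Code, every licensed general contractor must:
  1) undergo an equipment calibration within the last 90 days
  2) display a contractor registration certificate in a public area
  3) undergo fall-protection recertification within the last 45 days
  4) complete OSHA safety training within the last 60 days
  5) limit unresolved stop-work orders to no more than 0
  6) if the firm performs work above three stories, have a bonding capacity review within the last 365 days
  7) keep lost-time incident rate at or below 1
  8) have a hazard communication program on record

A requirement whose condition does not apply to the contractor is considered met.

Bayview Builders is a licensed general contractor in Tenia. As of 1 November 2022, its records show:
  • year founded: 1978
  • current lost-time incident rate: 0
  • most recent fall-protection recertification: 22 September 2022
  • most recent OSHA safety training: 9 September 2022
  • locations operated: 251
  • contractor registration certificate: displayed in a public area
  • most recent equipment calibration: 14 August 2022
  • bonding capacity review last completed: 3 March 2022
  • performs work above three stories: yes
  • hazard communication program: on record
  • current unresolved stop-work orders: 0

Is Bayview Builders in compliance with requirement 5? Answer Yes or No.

5. unresolved stop-work orders 0 ≤ 0 → met

Yes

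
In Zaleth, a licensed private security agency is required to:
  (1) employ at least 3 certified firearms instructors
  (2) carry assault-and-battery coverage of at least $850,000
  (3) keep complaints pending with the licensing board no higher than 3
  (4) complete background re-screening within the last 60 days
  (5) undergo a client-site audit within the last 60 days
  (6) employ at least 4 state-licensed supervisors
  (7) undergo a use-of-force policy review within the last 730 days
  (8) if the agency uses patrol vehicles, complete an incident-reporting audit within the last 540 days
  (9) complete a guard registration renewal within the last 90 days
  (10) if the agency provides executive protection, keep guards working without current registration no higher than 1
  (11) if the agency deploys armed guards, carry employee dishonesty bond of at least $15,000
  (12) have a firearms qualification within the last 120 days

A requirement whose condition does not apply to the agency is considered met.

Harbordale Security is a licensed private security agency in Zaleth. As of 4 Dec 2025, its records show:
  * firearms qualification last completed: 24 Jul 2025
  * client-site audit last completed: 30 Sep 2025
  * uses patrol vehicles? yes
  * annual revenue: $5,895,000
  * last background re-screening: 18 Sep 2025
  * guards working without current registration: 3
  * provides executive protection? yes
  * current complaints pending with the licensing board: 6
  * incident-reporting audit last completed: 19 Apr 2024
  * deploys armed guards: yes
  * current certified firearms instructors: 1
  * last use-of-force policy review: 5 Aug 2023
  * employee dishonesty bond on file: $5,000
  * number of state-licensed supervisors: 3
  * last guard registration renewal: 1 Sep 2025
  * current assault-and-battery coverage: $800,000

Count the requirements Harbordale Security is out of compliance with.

12

1. certified firearms instructors 1 < 3 → not met
2. assault-and-battery coverage $800,000 < $850,000 → not met
3. complaints pending with the licensing board 6 > 3 → not met
4. background re-screening 77 days ago vs limit 60 → not met
5. client-site audit 65 days ago vs limit 60 → not met
6. state-licensed supervisors 3 < 4 → not met
7. use-of-force policy review 852 days ago vs limit 730 → not met
8. condition 'uses patrol vehicles' holds; incident-reporting audit 594 days ago vs limit 540 → not met
9. guard registration renewal 94 days ago vs limit 90 → not met
10. condition 'provides executive protection' holds; guards working without current registration 3 > 1 → not met
11. condition 'deploys armed guards' holds; employee dishonesty bond $5,000 < $15,000 → not met
12. firearms qualification 133 days ago vs limit 120 → not met
Not met: 12 of 12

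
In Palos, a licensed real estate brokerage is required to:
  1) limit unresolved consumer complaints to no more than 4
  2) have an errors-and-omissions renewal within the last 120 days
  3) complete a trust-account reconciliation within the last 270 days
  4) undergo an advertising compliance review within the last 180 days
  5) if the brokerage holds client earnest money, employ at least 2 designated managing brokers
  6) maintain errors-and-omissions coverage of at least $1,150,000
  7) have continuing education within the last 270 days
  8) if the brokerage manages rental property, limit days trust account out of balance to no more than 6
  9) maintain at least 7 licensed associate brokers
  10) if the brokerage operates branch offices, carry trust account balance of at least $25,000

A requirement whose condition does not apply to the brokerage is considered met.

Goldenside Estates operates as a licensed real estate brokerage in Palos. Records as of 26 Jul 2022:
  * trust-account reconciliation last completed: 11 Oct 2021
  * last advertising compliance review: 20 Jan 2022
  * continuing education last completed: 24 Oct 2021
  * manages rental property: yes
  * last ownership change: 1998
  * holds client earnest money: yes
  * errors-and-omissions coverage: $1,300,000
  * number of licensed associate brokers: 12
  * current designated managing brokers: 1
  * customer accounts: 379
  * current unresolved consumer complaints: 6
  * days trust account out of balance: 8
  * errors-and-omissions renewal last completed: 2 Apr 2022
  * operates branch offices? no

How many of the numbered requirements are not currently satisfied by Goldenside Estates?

6

1. unresolved consumer complaints 6 > 4 → not met
2. errors-and-omissions renewal 115 days ago vs limit 120 → met
3. trust-account reconciliation 288 days ago vs limit 270 → not met
4. advertising compliance review 187 days ago vs limit 180 → not met
5. condition 'holds client earnest money' holds; designated managing brokers 1 < 2 → not met
6. errors-and-omissions coverage $1,300,000 ≥ $1,150,000 → met
7. continuing education 275 days ago vs limit 270 → not met
8. condition 'manages rental property' holds; days trust account out of balance 8 > 6 → not met
9. licensed associate brokers 12 ≥ 7 → met
10. condition 'operates branch offices' does not hold → requirement n/a → met
Not met: 6 of 10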